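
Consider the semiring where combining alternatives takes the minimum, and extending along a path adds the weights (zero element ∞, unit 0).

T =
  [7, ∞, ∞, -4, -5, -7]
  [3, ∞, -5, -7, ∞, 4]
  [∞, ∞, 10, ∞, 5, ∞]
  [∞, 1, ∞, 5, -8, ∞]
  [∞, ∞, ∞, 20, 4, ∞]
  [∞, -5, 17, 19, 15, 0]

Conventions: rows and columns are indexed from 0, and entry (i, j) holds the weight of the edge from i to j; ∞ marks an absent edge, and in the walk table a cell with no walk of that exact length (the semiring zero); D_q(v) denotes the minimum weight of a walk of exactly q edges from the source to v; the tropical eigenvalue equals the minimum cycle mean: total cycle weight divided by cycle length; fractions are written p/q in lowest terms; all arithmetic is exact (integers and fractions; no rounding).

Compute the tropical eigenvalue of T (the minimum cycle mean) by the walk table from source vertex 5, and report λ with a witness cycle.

q=0: [∞, ∞, ∞, ∞, ∞, 0]
q=1: [∞, -5, 17, 19, 15, 0]
q=2: [-2, -5, -10, -12, 11, -1]
q=3: [-2, -11, -10, -12, -20, -9]
q=4: [-8, -14, -16, -18, -20, -9]
q=5: [-11, -17, -19, -21, -26, -15]
q=6: [-14, -20, -22, -24, -29, -18]
Optimal cycle mean attained by: cycle 0->5->1->0, total (-7) + (-5) + 3, length 3.
Answer: λ = -3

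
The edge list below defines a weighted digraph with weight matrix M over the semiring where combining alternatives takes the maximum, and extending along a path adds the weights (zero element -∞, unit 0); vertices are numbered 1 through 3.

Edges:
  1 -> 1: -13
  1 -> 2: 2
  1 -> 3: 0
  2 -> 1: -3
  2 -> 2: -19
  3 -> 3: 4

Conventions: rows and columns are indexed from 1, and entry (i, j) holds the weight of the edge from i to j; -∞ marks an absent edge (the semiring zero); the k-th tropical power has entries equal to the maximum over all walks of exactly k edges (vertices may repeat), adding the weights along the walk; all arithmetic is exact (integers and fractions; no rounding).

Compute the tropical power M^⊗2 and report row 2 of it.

M^⊗2:
  [-1, -11, 4]
  [-16, -1, -3]
  [-∞, -∞, 8]
Answer: row 2 of M^⊗2 = [-16, -1, -3]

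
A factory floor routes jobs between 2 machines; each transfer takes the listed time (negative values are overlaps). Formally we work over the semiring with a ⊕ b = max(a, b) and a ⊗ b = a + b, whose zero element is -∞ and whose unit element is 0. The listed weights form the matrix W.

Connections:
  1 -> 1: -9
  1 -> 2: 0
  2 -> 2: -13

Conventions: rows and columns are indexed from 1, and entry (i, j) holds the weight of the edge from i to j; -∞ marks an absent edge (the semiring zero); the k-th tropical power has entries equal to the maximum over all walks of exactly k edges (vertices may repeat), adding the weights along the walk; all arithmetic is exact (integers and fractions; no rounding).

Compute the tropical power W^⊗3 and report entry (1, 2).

W^⊗2:
  [-18, -9]
  [-∞, -26]
W^⊗3:
  [-27, -18]
  [-∞, -39]
Key observation: the optimum is the walk 1->1->1->2, with weight (-9) + (-9) + 0 = -18.
Optimal value attained by: walk 1->1->1->2.
Answer: (W^⊗3)[1][2] = -18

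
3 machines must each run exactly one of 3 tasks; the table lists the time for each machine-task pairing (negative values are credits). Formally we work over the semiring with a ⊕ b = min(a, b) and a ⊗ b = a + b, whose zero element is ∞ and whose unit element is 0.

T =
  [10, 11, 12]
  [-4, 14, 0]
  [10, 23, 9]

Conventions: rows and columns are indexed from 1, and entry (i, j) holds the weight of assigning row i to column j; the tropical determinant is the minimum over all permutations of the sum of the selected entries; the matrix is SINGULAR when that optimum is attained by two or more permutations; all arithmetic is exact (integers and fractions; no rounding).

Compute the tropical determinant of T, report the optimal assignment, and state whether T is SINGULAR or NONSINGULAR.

σ = (1, 2, 3): 10 + 14 + 9 = 33
σ = (1, 3, 2): 10 + 0 + 23 = 33
σ = (2, 1, 3): 11 + (-4) + 9 = 16
σ = (2, 3, 1): 11 + 0 + 10 = 21
σ = (3, 1, 2): 12 + (-4) + 23 = 31
σ = (3, 2, 1): 12 + 14 + 10 = 36
Optimal value attained by: σ = (2, 1, 3).
Answer: det⊕(T) = 16; verdict: NONSINGULAR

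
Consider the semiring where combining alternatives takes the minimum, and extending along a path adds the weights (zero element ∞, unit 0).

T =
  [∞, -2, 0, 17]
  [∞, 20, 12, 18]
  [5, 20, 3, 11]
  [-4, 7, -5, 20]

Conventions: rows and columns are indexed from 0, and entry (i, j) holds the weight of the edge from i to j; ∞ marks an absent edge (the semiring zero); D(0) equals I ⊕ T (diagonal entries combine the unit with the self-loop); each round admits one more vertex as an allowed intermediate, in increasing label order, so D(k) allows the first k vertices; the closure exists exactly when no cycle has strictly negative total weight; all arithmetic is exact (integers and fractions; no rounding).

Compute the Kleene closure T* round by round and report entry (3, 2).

D(0):
  [0, -2, 0, 17]
  [∞, 0, 12, 18]
  [5, 20, 0, 11]
  [-4, 7, -5, 0]
D(1):
  [0, -2, 0, 17]
  [∞, 0, 12, 18]
  [5, 3, 0, 11]
  [-4, -6, -5, 0]
D(2):
  [0, -2, 0, 16]
  [∞, 0, 12, 18]
  [5, 3, 0, 11]
  [-4, -6, -5, 0]
D(3):
  [0, -2, 0, 11]
  [17, 0, 12, 18]
  [5, 3, 0, 11]
  [-4, -6, -5, 0]
D(4):
  [0, -2, 0, 11]
  [14, 0, 12, 18]
  [5, 3, 0, 11]
  [-4, -6, -5, 0]
Answer: T*[3][2] = -5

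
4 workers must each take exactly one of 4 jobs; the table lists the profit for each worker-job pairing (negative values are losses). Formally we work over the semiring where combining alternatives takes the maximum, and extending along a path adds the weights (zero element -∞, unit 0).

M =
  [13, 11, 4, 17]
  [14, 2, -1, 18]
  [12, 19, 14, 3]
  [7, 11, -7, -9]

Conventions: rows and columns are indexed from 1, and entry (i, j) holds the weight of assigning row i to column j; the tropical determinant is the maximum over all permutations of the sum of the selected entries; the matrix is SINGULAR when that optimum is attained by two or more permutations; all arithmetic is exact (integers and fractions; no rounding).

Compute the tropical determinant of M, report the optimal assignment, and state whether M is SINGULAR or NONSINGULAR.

σ = (1, 2, 3, 4): 13 + 2 + 14 + (-9) = 20
σ = (1, 2, 4, 3): 13 + 2 + 3 + (-7) = 11
σ = (1, 3, 2, 4): 13 + (-1) + 19 + (-9) = 22
σ = (1, 3, 4, 2): 13 + (-1) + 3 + 11 = 26
σ = (1, 4, 2, 3): 13 + 18 + 19 + (-7) = 43
σ = (1, 4, 3, 2): 13 + 18 + 14 + 11 = 56
σ = (2, 1, 3, 4): 11 + 14 + 14 + (-9) = 30
σ = (2, 1, 4, 3): 11 + 14 + 3 + (-7) = 21
σ = (2, 3, 1, 4): 11 + (-1) + 12 + (-9) = 13
σ = (2, 3, 4, 1): 11 + (-1) + 3 + 7 = 20
σ = (2, 4, 1, 3): 11 + 18 + 12 + (-7) = 34
σ = (2, 4, 3, 1): 11 + 18 + 14 + 7 = 50
σ = (3, 1, 2, 4): 4 + 14 + 19 + (-9) = 28
σ = (3, 1, 4, 2): 4 + 14 + 3 + 11 = 32
σ = (3, 2, 1, 4): 4 + 2 + 12 + (-9) = 9
σ = (3, 2, 4, 1): 4 + 2 + 3 + 7 = 16
σ = (3, 4, 1, 2): 4 + 18 + 12 + 11 = 45
σ = (3, 4, 2, 1): 4 + 18 + 19 + 7 = 48
σ = (4, 1, 2, 3): 17 + 14 + 19 + (-7) = 43
σ = (4, 1, 3, 2): 17 + 14 + 14 + 11 = 56
σ = (4, 2, 1, 3): 17 + 2 + 12 + (-7) = 24
σ = (4, 2, 3, 1): 17 + 2 + 14 + 7 = 40
σ = (4, 3, 1, 2): 17 + (-1) + 12 + 11 = 39
σ = (4, 3, 2, 1): 17 + (-1) + 19 + 7 = 42
Optimal value attained by: σ = (1, 4, 3, 2).
Answer: det⊕(M) = 56; verdict: SINGULAR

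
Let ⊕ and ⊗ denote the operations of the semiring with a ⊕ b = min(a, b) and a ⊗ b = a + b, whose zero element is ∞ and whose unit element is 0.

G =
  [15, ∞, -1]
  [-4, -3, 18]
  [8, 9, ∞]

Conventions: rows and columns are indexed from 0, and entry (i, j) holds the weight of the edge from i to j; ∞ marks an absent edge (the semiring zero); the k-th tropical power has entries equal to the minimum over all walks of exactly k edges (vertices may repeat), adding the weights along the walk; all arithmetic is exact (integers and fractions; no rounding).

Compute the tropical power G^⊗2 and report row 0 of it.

G^⊗2:
  [7, 8, 14]
  [-7, -6, -5]
  [5, 6, 7]
Answer: row 0 of G^⊗2 = [7, 8, 14]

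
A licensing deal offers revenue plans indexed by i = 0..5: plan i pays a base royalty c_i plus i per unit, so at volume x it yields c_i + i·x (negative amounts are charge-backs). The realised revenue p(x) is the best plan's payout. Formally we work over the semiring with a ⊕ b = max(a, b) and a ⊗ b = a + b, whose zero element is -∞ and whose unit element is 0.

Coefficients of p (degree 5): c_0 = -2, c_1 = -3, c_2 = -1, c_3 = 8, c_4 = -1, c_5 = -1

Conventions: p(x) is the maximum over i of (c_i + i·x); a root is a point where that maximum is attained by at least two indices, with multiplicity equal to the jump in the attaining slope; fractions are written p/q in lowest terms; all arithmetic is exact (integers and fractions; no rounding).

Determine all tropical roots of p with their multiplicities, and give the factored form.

hull edge (i=0, c=-2) to (i=3, c=8): slope 10/3, span 3
hull edge (i=3, c=8) to (i=5, c=-1): slope -9/2, span 2
Factored form: p(x) = -1 ⊗ (x ⊕ (-10/3)) ⊗ (x ⊕ (-10/3)) ⊗ (x ⊕ (-10/3)) ⊗ (x ⊕ 9/2) ⊗ (x ⊕ 9/2)
Answer: roots = -10/3 (mult 3), 9/2 (mult 2)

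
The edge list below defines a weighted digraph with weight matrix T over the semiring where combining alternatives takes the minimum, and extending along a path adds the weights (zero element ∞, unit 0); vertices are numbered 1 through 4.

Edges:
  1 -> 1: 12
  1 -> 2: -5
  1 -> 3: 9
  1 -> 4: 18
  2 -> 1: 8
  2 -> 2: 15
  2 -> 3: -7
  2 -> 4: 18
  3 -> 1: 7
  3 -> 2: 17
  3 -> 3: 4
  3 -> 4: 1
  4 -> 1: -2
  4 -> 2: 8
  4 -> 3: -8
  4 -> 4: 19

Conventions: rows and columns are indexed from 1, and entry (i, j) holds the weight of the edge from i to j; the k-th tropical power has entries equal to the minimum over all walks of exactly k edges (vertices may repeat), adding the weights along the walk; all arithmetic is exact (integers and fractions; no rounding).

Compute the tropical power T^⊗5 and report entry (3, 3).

T^⊗2:
  [3, 7, -12, 10]
  [0, 3, -3, -6]
  [-1, 2, -7, 5]
  [-1, -7, -4, -7]
T^⊗3:
  [-5, -2, -8, -11]
  [-8, -5, -14, -2]
  [0, -6, -5, -6]
  [-9, -6, -15, -3]
T^⊗4:
  [-13, -10, -19, -7]
  [-7, -13, -12, -13]
  [-8, -5, -14, -4]
  [-8, -14, -13, -14]
T^⊗5:
  [-12, -18, -17, -18]
  [-15, -12, -21, -11]
  [-7, -13, -12, -13]
  [-16, -13, -22, -12]
Key observation: the optimum is the walk 3->1->2->3->4->3, with weight 7 + (-5) + (-7) + 1 + (-8) = -12.
Optimal value attained by: walk 3->1->2->3->4->3.
Answer: (T^⊗5)[3][3] = -12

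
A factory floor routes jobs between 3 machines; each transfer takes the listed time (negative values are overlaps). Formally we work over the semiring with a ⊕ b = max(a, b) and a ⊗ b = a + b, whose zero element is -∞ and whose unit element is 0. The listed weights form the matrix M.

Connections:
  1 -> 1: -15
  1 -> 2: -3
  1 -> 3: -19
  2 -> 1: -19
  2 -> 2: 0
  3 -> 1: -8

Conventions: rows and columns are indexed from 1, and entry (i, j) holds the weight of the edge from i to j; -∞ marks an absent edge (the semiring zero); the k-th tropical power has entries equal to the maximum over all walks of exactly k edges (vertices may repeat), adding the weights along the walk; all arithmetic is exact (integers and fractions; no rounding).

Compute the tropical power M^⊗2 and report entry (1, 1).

M^⊗2:
  [-22, -3, -34]
  [-19, 0, -38]
  [-23, -11, -27]
Key observation: the optimum is the walk 1->2->1, with weight (-3) + (-19) = -22.
Optimal value attained by: walk 1->2->1.
Answer: (M^⊗2)[1][1] = -22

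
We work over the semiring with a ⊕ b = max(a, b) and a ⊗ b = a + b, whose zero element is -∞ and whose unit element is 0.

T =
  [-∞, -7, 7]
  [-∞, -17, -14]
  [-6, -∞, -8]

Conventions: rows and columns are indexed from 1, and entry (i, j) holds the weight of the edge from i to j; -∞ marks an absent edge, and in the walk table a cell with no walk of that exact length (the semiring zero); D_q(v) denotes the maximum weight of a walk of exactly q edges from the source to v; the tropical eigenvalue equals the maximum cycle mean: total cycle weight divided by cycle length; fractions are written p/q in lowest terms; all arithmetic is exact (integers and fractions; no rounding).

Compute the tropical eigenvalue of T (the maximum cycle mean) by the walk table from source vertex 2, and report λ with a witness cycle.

q=0: [-∞, 0, -∞]
q=1: [-∞, -17, -14]
q=2: [-20, -34, -22]
q=3: [-28, -27, -13]
Optimal cycle mean attained by: cycle 1->3->1, total 7 + (-6), length 2.
Answer: λ = 1/2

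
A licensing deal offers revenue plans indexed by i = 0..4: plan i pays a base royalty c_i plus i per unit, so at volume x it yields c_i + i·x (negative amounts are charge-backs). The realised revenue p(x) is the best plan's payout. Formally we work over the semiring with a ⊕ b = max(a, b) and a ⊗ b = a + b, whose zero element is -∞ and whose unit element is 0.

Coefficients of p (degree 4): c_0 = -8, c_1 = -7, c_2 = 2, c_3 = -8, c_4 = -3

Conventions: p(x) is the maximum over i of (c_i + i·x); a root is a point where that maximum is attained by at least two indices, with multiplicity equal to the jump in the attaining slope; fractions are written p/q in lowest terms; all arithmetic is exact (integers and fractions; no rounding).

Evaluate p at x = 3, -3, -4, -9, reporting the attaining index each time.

p(3) = max(-8+0·3=-8, -7+1·3=-4, 2+2·3=8, -8+3·3=1, -3+4·3=9) = 9 (attained by i=4)
p(-3) = max(-8+0·(-3)=-8, -7+1·(-3)=-10, 2+2·(-3)=-4, -8+3·(-3)=-17, -3+4·(-3)=-15) = -4 (attained by i=2)
p(-4) = max(-8+0·(-4)=-8, -7+1·(-4)=-11, 2+2·(-4)=-6, -8+3·(-4)=-20, -3+4·(-4)=-19) = -6 (attained by i=2)
p(-9) = max(-8+0·(-9)=-8, -7+1·(-9)=-16, 2+2·(-9)=-16, -8+3·(-9)=-35, -3+4·(-9)=-39) = -8 (attained by i=0)
Answer: p(3) = 9; p(-3) = -4; p(-4) = -6; p(-9) = -8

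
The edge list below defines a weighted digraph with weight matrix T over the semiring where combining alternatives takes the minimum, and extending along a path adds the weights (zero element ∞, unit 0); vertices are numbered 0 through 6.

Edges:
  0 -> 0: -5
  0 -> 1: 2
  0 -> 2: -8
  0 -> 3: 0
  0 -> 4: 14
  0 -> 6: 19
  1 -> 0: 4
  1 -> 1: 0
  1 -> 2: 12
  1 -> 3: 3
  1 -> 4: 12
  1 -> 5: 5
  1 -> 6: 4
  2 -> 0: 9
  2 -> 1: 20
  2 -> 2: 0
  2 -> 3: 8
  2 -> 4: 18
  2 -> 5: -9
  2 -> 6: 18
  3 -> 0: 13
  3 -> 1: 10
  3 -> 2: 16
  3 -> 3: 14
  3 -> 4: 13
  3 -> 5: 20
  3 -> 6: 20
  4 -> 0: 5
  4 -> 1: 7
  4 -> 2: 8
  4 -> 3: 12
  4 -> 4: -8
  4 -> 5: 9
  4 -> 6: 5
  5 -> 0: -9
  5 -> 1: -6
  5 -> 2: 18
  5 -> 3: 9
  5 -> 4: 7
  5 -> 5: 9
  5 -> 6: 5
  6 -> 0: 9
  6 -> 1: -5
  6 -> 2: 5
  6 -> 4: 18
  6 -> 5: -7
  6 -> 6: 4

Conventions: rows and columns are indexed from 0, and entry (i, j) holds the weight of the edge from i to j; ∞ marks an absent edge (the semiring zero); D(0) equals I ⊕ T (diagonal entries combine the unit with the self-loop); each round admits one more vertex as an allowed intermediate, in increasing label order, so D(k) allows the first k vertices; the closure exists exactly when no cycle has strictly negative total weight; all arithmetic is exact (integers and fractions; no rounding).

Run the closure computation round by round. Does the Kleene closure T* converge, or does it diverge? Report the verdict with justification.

Detection: at round 0, diagonal entry (0, 0) turns strictly negative.
Key observation: the cycle 0->0 has total weight (-5), which is strictly negative.
Answer: DIVERGES — negative cycle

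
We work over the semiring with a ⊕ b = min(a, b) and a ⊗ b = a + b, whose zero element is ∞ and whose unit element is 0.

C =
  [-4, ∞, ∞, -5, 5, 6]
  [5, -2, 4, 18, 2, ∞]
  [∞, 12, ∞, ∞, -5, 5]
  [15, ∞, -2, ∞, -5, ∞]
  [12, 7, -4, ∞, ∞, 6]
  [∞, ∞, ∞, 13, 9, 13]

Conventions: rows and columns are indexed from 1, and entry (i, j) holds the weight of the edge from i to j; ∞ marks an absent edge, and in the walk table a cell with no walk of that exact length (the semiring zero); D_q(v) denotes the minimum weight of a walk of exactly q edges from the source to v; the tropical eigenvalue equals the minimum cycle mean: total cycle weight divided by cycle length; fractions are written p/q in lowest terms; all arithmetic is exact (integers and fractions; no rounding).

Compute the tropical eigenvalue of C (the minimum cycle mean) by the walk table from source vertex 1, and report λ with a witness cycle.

q=0: [0, ∞, ∞, ∞, ∞, ∞]
q=1: [-4, ∞, ∞, -5, 5, 6]
q=2: [-8, 12, -7, -9, -10, 2]
q=3: [-12, -3, -14, -13, -14, -4]
q=4: [-16, -7, -18, -17, -19, -9]
q=5: [-20, -12, -23, -21, -23, -13]
q=6: [-24, -16, -27, -25, -28, -18]
Optimal cycle mean attained by: cycle 3->5->3, total (-5) + (-4), length 2.
Answer: λ = -9/2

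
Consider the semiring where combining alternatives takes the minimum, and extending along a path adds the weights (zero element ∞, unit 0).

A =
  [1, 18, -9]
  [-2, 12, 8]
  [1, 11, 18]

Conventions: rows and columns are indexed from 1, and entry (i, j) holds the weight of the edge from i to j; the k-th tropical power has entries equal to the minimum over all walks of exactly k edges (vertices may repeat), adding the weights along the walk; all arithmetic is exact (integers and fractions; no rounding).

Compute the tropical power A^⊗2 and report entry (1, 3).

A^⊗2:
  [-8, 2, -8]
  [-1, 16, -11]
  [2, 19, -8]
Key observation: the optimum is the walk 1->1->3, with weight 1 + (-9) = -8.
Optimal value attained by: walk 1->1->3.
Answer: (A^⊗2)[1][3] = -8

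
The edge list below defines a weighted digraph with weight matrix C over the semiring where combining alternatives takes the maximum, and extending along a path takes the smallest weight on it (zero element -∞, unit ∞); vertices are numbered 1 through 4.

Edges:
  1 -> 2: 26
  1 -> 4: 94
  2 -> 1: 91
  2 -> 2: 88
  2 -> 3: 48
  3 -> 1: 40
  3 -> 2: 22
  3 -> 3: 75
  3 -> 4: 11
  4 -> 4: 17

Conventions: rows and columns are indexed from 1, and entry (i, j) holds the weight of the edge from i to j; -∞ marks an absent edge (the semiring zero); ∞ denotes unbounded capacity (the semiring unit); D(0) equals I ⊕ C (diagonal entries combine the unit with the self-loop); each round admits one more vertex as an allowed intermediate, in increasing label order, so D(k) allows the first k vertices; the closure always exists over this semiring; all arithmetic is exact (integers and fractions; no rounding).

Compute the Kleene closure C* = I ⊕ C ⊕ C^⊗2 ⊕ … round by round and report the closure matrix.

D(0):
  [∞, 26, -∞, 94]
  [91, ∞, 48, -∞]
  [40, 22, ∞, 11]
  [-∞, -∞, -∞, ∞]
D(1):
  [∞, 26, -∞, 94]
  [91, ∞, 48, 91]
  [40, 26, ∞, 40]
  [-∞, -∞, -∞, ∞]
D(2):
  [∞, 26, 26, 94]
  [91, ∞, 48, 91]
  [40, 26, ∞, 40]
  [-∞, -∞, -∞, ∞]
D(3):
  [∞, 26, 26, 94]
  [91, ∞, 48, 91]
  [40, 26, ∞, 40]
  [-∞, -∞, -∞, ∞]
D(4):
  [∞, 26, 26, 94]
  [91, ∞, 48, 91]
  [40, 26, ∞, 40]
  [-∞, -∞, -∞, ∞]
Answer: C* = [[∞, 26, 26, 94], [91, ∞, 48, 91], [40, 26, ∞, 40], [-∞, -∞, -∞, ∞]]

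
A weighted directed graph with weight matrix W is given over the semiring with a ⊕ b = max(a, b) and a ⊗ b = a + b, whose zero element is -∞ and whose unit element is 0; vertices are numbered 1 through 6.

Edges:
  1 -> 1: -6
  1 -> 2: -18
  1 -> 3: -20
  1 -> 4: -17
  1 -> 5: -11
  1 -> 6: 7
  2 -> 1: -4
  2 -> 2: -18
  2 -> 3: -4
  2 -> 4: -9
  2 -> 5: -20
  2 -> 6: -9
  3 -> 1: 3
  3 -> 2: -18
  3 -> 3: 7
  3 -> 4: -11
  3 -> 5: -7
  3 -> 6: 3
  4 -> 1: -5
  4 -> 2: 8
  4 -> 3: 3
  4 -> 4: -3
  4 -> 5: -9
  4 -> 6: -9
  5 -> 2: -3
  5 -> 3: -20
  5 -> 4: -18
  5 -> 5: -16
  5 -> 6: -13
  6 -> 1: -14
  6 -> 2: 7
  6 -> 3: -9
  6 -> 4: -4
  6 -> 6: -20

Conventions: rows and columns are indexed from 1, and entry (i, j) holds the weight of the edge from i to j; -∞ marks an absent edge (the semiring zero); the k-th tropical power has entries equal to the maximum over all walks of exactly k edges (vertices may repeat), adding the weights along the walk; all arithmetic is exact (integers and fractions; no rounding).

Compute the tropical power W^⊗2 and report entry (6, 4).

W^⊗2:
  [-7, 14, -2, 3, -17, 1]
  [-1, -1, 3, -12, -11, 3]
  [10, 10, 14, -1, 0, 10]
  [6, 5, 10, -1, -4, 6]
  [-7, -6, -7, -12, -23, -12]
  [3, 4, 3, -2, -13, -2]
Key observation: the optimum is the walk 6->2->4, with weight 7 + (-9) = -2.
Optimal value attained by: walk 6->2->4.
Answer: (W^⊗2)[6][4] = -2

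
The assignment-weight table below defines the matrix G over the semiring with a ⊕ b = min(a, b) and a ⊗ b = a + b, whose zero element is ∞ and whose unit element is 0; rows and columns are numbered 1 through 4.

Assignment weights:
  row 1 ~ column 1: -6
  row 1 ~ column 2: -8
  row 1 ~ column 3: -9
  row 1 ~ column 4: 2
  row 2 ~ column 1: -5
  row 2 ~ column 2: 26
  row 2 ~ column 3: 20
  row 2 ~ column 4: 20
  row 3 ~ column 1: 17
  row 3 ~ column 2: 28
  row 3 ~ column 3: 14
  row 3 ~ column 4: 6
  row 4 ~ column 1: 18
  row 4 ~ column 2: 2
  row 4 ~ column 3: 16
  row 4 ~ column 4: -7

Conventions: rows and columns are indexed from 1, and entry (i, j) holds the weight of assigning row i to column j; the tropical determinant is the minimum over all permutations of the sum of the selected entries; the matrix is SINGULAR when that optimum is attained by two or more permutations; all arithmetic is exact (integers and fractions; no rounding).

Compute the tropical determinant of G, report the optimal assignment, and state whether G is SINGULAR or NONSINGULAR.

σ = (1, 2, 3, 4): (-6) + 26 + 14 + (-7) = 27
σ = (1, 2, 4, 3): (-6) + 26 + 6 + 16 = 42
σ = (1, 3, 2, 4): (-6) + 20 + 28 + (-7) = 35
σ = (1, 3, 4, 2): (-6) + 20 + 6 + 2 = 22
σ = (1, 4, 2, 3): (-6) + 20 + 28 + 16 = 58
σ = (1, 4, 3, 2): (-6) + 20 + 14 + 2 = 30
σ = (2, 1, 3, 4): (-8) + (-5) + 14 + (-7) = -6
σ = (2, 1, 4, 3): (-8) + (-5) + 6 + 16 = 9
σ = (2, 3, 1, 4): (-8) + 20 + 17 + (-7) = 22
σ = (2, 3, 4, 1): (-8) + 20 + 6 + 18 = 36
σ = (2, 4, 1, 3): (-8) + 20 + 17 + 16 = 45
σ = (2, 4, 3, 1): (-8) + 20 + 14 + 18 = 44
σ = (3, 1, 2, 4): (-9) + (-5) + 28 + (-7) = 7
σ = (3, 1, 4, 2): (-9) + (-5) + 6 + 2 = -6
σ = (3, 2, 1, 4): (-9) + 26 + 17 + (-7) = 27
σ = (3, 2, 4, 1): (-9) + 26 + 6 + 18 = 41
σ = (3, 4, 1, 2): (-9) + 20 + 17 + 2 = 30
σ = (3, 4, 2, 1): (-9) + 20 + 28 + 18 = 57
σ = (4, 1, 2, 3): 2 + (-5) + 28 + 16 = 41
σ = (4, 1, 3, 2): 2 + (-5) + 14 + 2 = 13
σ = (4, 2, 1, 3): 2 + 26 + 17 + 16 = 61
σ = (4, 2, 3, 1): 2 + 26 + 14 + 18 = 60
σ = (4, 3, 1, 2): 2 + 20 + 17 + 2 = 41
σ = (4, 3, 2, 1): 2 + 20 + 28 + 18 = 68
Optimal value attained by: σ = (2, 1, 3, 4).
Answer: det⊕(G) = -6; verdict: SINGULAR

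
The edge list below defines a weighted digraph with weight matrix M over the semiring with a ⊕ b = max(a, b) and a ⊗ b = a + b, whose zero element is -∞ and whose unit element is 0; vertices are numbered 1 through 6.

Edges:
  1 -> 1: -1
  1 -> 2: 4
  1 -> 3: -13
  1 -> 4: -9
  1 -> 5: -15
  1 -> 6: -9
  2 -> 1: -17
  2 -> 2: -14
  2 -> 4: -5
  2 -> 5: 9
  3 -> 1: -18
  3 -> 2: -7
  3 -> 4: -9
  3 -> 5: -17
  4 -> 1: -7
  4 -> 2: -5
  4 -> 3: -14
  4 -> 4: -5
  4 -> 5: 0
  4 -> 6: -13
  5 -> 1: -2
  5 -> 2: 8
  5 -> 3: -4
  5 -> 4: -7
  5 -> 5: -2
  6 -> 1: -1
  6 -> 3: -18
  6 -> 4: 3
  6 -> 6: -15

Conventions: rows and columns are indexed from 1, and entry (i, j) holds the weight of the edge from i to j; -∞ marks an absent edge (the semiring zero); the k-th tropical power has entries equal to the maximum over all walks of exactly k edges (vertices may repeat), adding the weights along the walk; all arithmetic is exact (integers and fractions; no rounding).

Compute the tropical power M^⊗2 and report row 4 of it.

M^⊗2:
  [-2, 3, -14, -1, 13, -10]
  [7, 17, 5, 2, 7, -18]
  [-16, -9, -21, -12, 2, -22]
  [-2, 8, -4, -7, 4, -16]
  [-3, 6, -6, 3, 17, -11]
  [-2, 3, -11, -2, 3, -10]
Answer: row 4 of M^⊗2 = [-2, 8, -4, -7, 4, -16]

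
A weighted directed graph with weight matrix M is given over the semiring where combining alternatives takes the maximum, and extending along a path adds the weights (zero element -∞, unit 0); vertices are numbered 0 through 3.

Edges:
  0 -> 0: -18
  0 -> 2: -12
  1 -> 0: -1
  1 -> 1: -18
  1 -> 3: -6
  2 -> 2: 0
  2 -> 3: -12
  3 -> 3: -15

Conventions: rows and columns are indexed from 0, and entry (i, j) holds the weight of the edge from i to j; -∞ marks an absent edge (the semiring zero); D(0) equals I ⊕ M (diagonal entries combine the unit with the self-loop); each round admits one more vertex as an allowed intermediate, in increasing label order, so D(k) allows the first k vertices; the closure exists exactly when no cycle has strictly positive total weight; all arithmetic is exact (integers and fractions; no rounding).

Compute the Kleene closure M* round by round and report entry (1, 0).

D(0):
  [0, -∞, -12, -∞]
  [-1, 0, -∞, -6]
  [-∞, -∞, 0, -12]
  [-∞, -∞, -∞, 0]
D(1):
  [0, -∞, -12, -∞]
  [-1, 0, -13, -6]
  [-∞, -∞, 0, -12]
  [-∞, -∞, -∞, 0]
D(2):
  [0, -∞, -12, -∞]
  [-1, 0, -13, -6]
  [-∞, -∞, 0, -12]
  [-∞, -∞, -∞, 0]
D(3):
  [0, -∞, -12, -24]
  [-1, 0, -13, -6]
  [-∞, -∞, 0, -12]
  [-∞, -∞, -∞, 0]
D(4):
  [0, -∞, -12, -24]
  [-1, 0, -13, -6]
  [-∞, -∞, 0, -12]
  [-∞, -∞, -∞, 0]
Answer: M*[1][0] = -1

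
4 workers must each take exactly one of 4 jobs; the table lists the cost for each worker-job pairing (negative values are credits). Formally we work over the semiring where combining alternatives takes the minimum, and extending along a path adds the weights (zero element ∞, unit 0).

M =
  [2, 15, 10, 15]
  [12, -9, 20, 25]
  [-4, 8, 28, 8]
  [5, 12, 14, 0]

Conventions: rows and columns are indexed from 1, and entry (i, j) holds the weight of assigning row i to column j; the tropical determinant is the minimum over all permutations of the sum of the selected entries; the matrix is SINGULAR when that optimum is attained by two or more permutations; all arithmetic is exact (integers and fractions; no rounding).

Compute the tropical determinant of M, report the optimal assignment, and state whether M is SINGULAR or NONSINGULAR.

σ = (1, 2, 3, 4): 2 + (-9) + 28 + 0 = 21
σ = (1, 2, 4, 3): 2 + (-9) + 8 + 14 = 15
σ = (1, 3, 2, 4): 2 + 20 + 8 + 0 = 30
σ = (1, 3, 4, 2): 2 + 20 + 8 + 12 = 42
σ = (1, 4, 2, 3): 2 + 25 + 8 + 14 = 49
σ = (1, 4, 3, 2): 2 + 25 + 28 + 12 = 67
σ = (2, 1, 3, 4): 15 + 12 + 28 + 0 = 55
σ = (2, 1, 4, 3): 15 + 12 + 8 + 14 = 49
σ = (2, 3, 1, 4): 15 + 20 + (-4) + 0 = 31
σ = (2, 3, 4, 1): 15 + 20 + 8 + 5 = 48
σ = (2, 4, 1, 3): 15 + 25 + (-4) + 14 = 50
σ = (2, 4, 3, 1): 15 + 25 + 28 + 5 = 73
σ = (3, 1, 2, 4): 10 + 12 + 8 + 0 = 30
σ = (3, 1, 4, 2): 10 + 12 + 8 + 12 = 42
σ = (3, 2, 1, 4): 10 + (-9) + (-4) + 0 = -3
σ = (3, 2, 4, 1): 10 + (-9) + 8 + 5 = 14
σ = (3, 4, 1, 2): 10 + 25 + (-4) + 12 = 43
σ = (3, 4, 2, 1): 10 + 25 + 8 + 5 = 48
σ = (4, 1, 2, 3): 15 + 12 + 8 + 14 = 49
σ = (4, 1, 3, 2): 15 + 12 + 28 + 12 = 67
σ = (4, 2, 1, 3): 15 + (-9) + (-4) + 14 = 16
σ = (4, 2, 3, 1): 15 + (-9) + 28 + 5 = 39
σ = (4, 3, 1, 2): 15 + 20 + (-4) + 12 = 43
σ = (4, 3, 2, 1): 15 + 20 + 8 + 5 = 48
Optimal value attained by: σ = (3, 2, 1, 4).
Answer: det⊕(M) = -3; verdict: NONSINGULAR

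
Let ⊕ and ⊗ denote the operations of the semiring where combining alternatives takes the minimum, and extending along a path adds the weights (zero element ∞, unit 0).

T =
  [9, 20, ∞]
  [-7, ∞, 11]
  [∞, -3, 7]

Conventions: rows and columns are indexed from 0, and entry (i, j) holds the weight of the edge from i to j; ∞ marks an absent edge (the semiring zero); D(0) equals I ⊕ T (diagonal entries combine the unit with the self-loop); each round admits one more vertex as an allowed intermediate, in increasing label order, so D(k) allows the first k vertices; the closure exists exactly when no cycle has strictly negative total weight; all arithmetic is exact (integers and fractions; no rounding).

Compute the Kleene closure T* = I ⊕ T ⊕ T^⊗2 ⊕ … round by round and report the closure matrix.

D(0):
  [0, 20, ∞]
  [-7, 0, 11]
  [∞, -3, 0]
D(1):
  [0, 20, ∞]
  [-7, 0, 11]
  [∞, -3, 0]
D(2):
  [0, 20, 31]
  [-7, 0, 11]
  [-10, -3, 0]
D(3):
  [0, 20, 31]
  [-7, 0, 11]
  [-10, -3, 0]
Answer: T* = [[0, 20, 31], [-7, 0, 11], [-10, -3, 0]]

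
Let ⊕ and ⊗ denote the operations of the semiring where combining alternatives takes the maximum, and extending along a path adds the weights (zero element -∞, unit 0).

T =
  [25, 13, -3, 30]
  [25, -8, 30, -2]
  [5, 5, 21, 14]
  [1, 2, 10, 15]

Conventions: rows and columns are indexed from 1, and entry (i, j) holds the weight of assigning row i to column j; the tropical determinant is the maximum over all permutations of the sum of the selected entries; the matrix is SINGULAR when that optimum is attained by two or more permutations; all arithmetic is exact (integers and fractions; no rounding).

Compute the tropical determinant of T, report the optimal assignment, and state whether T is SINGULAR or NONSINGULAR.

σ = (1, 2, 3, 4): 25 + (-8) + 21 + 15 = 53
σ = (1, 2, 4, 3): 25 + (-8) + 14 + 10 = 41
σ = (1, 3, 2, 4): 25 + 30 + 5 + 15 = 75
σ = (1, 3, 4, 2): 25 + 30 + 14 + 2 = 71
σ = (1, 4, 2, 3): 25 + (-2) + 5 + 10 = 38
σ = (1, 4, 3, 2): 25 + (-2) + 21 + 2 = 46
σ = (2, 1, 3, 4): 13 + 25 + 21 + 15 = 74
σ = (2, 1, 4, 3): 13 + 25 + 14 + 10 = 62
σ = (2, 3, 1, 4): 13 + 30 + 5 + 15 = 63
σ = (2, 3, 4, 1): 13 + 30 + 14 + 1 = 58
σ = (2, 4, 1, 3): 13 + (-2) + 5 + 10 = 26
σ = (2, 4, 3, 1): 13 + (-2) + 21 + 1 = 33
σ = (3, 1, 2, 4): (-3) + 25 + 5 + 15 = 42
σ = (3, 1, 4, 2): (-3) + 25 + 14 + 2 = 38
σ = (3, 2, 1, 4): (-3) + (-8) + 5 + 15 = 9
σ = (3, 2, 4, 1): (-3) + (-8) + 14 + 1 = 4
σ = (3, 4, 1, 2): (-3) + (-2) + 5 + 2 = 2
σ = (3, 4, 2, 1): (-3) + (-2) + 5 + 1 = 1
σ = (4, 1, 2, 3): 30 + 25 + 5 + 10 = 70
σ = (4, 1, 3, 2): 30 + 25 + 21 + 2 = 78
σ = (4, 2, 1, 3): 30 + (-8) + 5 + 10 = 37
σ = (4, 2, 3, 1): 30 + (-8) + 21 + 1 = 44
σ = (4, 3, 1, 2): 30 + 30 + 5 + 2 = 67
σ = (4, 3, 2, 1): 30 + 30 + 5 + 1 = 66
Optimal value attained by: σ = (4, 1, 3, 2).
Answer: det⊕(T) = 78; verdict: NONSINGULAR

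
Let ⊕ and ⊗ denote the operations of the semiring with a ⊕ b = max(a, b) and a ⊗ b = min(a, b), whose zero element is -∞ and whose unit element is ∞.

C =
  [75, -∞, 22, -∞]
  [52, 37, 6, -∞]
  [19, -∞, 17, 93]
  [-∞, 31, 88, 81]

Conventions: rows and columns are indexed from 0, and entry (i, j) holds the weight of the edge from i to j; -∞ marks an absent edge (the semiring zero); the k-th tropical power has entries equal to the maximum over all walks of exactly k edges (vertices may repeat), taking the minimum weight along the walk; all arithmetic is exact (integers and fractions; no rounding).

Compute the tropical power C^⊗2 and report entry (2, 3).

C^⊗2:
  [75, -∞, 22, 22]
  [52, 37, 22, 6]
  [19, 31, 88, 81]
  [31, 31, 81, 88]
Key observation: the optimum is the walk 2->3->3, with weight 93 min 81 = 81.
Optimal value attained by: walk 2->3->3.
Answer: (C^⊗2)[2][3] = 81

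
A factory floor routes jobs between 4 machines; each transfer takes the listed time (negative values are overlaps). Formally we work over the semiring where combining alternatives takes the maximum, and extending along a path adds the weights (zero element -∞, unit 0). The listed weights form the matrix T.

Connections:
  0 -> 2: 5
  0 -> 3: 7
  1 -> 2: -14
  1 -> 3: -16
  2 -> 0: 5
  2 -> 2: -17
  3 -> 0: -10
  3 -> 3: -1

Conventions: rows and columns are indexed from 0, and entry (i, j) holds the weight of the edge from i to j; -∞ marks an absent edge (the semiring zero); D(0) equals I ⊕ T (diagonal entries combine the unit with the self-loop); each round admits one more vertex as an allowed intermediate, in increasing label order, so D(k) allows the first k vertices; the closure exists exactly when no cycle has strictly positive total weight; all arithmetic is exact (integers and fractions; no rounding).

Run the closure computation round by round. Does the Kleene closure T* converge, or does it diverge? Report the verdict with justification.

D(0):
  [0, -∞, 5, 7]
  [-∞, 0, -14, -16]
  [5, -∞, 0, -∞]
  [-10, -∞, -∞, 0]
Detection: at round 1, diagonal entry (2, 2) turns strictly positive.
Key observation: the cycle 2->0->2 has total weight 5 + 5, which is strictly positive.
Answer: DIVERGES — positive cycle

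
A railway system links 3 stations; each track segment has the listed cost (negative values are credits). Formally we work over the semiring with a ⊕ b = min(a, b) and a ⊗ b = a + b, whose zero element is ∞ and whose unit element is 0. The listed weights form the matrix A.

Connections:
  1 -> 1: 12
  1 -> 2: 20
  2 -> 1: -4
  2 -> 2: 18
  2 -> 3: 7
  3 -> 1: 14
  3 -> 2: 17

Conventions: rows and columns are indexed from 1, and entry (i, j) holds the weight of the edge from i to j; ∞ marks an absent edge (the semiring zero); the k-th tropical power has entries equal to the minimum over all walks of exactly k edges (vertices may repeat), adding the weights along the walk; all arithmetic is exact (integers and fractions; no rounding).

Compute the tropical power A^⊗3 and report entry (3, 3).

A^⊗2:
  [16, 32, 27]
  [8, 16, 25]
  [13, 34, 24]
A^⊗3:
  [28, 36, 39]
  [12, 28, 23]
  [25, 33, 41]
Key observation: the optimum is the walk 3->1->2->3, with weight 14 + 20 + 7 = 41.
Optimal value attained by: walk 3->1->2->3.
Answer: (A^⊗3)[3][3] = 41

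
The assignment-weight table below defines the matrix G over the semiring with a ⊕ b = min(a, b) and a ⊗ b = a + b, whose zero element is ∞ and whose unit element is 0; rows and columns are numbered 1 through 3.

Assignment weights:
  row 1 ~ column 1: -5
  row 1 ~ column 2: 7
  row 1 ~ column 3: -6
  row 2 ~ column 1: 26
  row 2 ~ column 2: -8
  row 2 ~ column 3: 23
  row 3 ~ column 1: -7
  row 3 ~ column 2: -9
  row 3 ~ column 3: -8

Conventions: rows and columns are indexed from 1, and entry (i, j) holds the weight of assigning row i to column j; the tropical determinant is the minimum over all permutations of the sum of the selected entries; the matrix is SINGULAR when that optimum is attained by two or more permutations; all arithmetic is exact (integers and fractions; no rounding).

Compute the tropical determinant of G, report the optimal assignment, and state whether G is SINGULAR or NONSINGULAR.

σ = (1, 2, 3): (-5) + (-8) + (-8) = -21
σ = (1, 3, 2): (-5) + 23 + (-9) = 9
σ = (2, 1, 3): 7 + 26 + (-8) = 25
σ = (2, 3, 1): 7 + 23 + (-7) = 23
σ = (3, 1, 2): (-6) + 26 + (-9) = 11
σ = (3, 2, 1): (-6) + (-8) + (-7) = -21
Optimal value attained by: σ = (1, 2, 3).
Answer: det⊕(G) = -21; verdict: SINGULAR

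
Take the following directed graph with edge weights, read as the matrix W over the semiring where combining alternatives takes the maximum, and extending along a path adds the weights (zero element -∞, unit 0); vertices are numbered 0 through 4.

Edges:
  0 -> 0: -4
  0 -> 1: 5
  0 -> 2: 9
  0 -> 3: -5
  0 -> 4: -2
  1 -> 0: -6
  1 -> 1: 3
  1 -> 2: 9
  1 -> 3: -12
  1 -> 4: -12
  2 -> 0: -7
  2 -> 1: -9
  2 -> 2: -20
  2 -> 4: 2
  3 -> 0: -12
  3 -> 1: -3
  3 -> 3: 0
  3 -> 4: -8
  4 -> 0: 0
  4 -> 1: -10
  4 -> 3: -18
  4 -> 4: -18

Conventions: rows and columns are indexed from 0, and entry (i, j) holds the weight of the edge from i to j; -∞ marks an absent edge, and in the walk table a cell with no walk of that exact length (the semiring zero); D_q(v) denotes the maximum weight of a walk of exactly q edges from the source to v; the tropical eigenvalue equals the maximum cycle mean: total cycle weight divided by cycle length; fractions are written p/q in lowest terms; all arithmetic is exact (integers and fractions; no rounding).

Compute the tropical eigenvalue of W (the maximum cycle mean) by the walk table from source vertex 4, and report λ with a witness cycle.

q=0: [-∞, -∞, -∞, -∞, 0]
q=1: [0, -10, -∞, -18, -18]
q=2: [-4, 5, 9, -5, -2]
q=3: [2, 8, 14, -5, 11]
q=4: [11, 11, 17, -3, 16]
q=5: [16, 16, 20, 6, 19]
Optimal cycle mean attained by: cycle 0->1->2->4->0, total 5 + 9 + 2 + 0, length 4.
Answer: λ = 4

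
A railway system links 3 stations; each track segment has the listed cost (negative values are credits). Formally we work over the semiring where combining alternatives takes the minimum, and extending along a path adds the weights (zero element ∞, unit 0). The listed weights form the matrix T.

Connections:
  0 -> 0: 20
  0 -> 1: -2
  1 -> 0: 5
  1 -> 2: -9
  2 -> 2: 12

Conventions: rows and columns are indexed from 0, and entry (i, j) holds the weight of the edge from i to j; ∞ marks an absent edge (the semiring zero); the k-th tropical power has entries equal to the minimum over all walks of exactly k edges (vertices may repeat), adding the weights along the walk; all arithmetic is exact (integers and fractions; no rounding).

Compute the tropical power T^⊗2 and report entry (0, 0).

T^⊗2:
  [3, 18, -11]
  [25, 3, 3]
  [∞, ∞, 24]
Key observation: the optimum is the walk 0->1->0, with weight (-2) + 5 = 3.
Optimal value attained by: walk 0->1->0.
Answer: (T^⊗2)[0][0] = 3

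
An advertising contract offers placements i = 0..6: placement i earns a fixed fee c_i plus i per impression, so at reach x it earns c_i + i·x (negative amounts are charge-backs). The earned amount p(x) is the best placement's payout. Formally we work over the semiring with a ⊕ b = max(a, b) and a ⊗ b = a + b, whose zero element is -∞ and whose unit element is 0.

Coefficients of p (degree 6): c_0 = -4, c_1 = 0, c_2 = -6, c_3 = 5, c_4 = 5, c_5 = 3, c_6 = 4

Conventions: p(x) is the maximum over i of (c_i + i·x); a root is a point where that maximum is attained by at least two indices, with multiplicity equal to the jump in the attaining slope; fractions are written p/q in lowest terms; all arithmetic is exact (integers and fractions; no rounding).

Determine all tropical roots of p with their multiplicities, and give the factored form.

hull edge (i=0, c=-4) to (i=1, c=0): slope 4, span 1
hull edge (i=1, c=0) to (i=3, c=5): slope 5/2, span 2
hull edge (i=3, c=5) to (i=4, c=5): slope 0, span 1
hull edge (i=4, c=5) to (i=6, c=4): slope -1/2, span 2
Factored form: p(x) = 4 ⊗ (x ⊕ (-4)) ⊗ (x ⊕ (-5/2)) ⊗ (x ⊕ (-5/2)) ⊗ (x ⊕ 0) ⊗ (x ⊕ 1/2) ⊗ (x ⊕ 1/2)
Answer: roots = -4 (mult 1), -5/2 (mult 2), 0 (mult 1), 1/2 (mult 2)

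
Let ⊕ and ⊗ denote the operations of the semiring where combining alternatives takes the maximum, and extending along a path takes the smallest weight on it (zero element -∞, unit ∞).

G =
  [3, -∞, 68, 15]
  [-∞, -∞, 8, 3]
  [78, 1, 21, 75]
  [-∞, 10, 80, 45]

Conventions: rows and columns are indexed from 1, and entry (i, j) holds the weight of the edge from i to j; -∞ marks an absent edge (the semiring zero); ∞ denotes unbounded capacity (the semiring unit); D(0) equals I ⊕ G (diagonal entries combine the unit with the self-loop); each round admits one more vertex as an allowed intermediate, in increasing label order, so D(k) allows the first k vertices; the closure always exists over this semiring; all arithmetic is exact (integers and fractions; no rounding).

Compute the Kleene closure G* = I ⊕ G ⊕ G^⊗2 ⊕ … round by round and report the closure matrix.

D(0):
  [∞, -∞, 68, 15]
  [-∞, ∞, 8, 3]
  [78, 1, ∞, 75]
  [-∞, 10, 80, ∞]
D(1):
  [∞, -∞, 68, 15]
  [-∞, ∞, 8, 3]
  [78, 1, ∞, 75]
  [-∞, 10, 80, ∞]
D(2):
  [∞, -∞, 68, 15]
  [-∞, ∞, 8, 3]
  [78, 1, ∞, 75]
  [-∞, 10, 80, ∞]
D(3):
  [∞, 1, 68, 68]
  [8, ∞, 8, 8]
  [78, 1, ∞, 75]
  [78, 10, 80, ∞]
D(4):
  [∞, 10, 68, 68]
  [8, ∞, 8, 8]
  [78, 10, ∞, 75]
  [78, 10, 80, ∞]
Answer: G* = [[∞, 10, 68, 68], [8, ∞, 8, 8], [78, 10, ∞, 75], [78, 10, 80, ∞]]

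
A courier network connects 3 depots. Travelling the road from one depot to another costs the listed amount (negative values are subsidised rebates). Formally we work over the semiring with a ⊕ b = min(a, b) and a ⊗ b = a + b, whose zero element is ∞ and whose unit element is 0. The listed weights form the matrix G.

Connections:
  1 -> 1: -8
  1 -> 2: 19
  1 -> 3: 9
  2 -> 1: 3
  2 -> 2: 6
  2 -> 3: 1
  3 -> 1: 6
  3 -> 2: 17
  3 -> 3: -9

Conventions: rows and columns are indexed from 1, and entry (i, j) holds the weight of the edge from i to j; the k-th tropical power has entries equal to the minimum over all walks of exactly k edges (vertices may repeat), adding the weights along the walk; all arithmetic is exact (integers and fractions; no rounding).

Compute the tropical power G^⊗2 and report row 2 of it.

G^⊗2:
  [-16, 11, 0]
  [-5, 12, -8]
  [-3, 8, -18]
Answer: row 2 of G^⊗2 = [-5, 12, -8]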